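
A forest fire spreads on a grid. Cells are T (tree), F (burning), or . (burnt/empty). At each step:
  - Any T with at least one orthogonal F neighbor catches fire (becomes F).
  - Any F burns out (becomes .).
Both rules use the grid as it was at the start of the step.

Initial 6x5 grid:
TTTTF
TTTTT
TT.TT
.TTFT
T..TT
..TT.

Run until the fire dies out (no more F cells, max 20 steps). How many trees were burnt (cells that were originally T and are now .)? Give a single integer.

Answer: 20

Derivation:
Step 1: +6 fires, +2 burnt (F count now 6)
Step 2: +6 fires, +6 burnt (F count now 6)
Step 3: +4 fires, +6 burnt (F count now 4)
Step 4: +3 fires, +4 burnt (F count now 3)
Step 5: +1 fires, +3 burnt (F count now 1)
Step 6: +0 fires, +1 burnt (F count now 0)
Fire out after step 6
Initially T: 21, now '.': 29
Total burnt (originally-T cells now '.'): 20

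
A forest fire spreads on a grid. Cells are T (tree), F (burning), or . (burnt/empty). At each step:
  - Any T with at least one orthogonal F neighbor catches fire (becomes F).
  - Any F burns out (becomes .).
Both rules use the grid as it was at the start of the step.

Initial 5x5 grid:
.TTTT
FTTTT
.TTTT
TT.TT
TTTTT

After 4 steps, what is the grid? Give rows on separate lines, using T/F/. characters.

Step 1: 1 trees catch fire, 1 burn out
  .TTTT
  .FTTT
  .TTTT
  TT.TT
  TTTTT
Step 2: 3 trees catch fire, 1 burn out
  .FTTT
  ..FTT
  .FTTT
  TT.TT
  TTTTT
Step 3: 4 trees catch fire, 3 burn out
  ..FTT
  ...FT
  ..FTT
  TF.TT
  TTTTT
Step 4: 5 trees catch fire, 4 burn out
  ...FT
  ....F
  ...FT
  F..TT
  TFTTT

...FT
....F
...FT
F..TT
TFTTT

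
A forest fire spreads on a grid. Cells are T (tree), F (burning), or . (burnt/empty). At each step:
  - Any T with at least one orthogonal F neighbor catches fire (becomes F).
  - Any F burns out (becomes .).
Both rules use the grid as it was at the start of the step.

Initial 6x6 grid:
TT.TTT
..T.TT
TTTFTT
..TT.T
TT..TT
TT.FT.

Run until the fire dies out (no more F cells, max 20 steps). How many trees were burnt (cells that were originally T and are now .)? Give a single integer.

Step 1: +4 fires, +2 burnt (F count now 4)
Step 2: +6 fires, +4 burnt (F count now 6)
Step 3: +5 fires, +6 burnt (F count now 5)
Step 4: +2 fires, +5 burnt (F count now 2)
Step 5: +0 fires, +2 burnt (F count now 0)
Fire out after step 5
Initially T: 23, now '.': 30
Total burnt (originally-T cells now '.'): 17

Answer: 17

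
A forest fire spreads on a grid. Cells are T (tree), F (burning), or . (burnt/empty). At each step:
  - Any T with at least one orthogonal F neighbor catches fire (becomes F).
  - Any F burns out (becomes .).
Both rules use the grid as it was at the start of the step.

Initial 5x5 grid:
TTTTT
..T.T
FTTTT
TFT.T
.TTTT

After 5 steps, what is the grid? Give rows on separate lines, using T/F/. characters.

Step 1: 4 trees catch fire, 2 burn out
  TTTTT
  ..T.T
  .FTTT
  F.F.T
  .FTTT
Step 2: 2 trees catch fire, 4 burn out
  TTTTT
  ..T.T
  ..FTT
  ....T
  ..FTT
Step 3: 3 trees catch fire, 2 burn out
  TTTTT
  ..F.T
  ...FT
  ....T
  ...FT
Step 4: 3 trees catch fire, 3 burn out
  TTFTT
  ....T
  ....F
  ....T
  ....F
Step 5: 4 trees catch fire, 3 burn out
  TF.FT
  ....F
  .....
  ....F
  .....

TF.FT
....F
.....
....F
.....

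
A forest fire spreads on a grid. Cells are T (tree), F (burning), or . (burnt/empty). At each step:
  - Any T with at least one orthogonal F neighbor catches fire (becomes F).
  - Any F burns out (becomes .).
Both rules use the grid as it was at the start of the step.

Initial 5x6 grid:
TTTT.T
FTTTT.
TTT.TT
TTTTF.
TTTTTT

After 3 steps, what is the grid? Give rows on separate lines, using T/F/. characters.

Step 1: 6 trees catch fire, 2 burn out
  FTTT.T
  .FTTT.
  FTT.FT
  TTTF..
  TTTTFT
Step 2: 9 trees catch fire, 6 burn out
  .FTT.T
  ..FTF.
  .FT..F
  FTF...
  TTTF.F
Step 3: 6 trees catch fire, 9 burn out
  ..FT.T
  ...F..
  ..F...
  .F....
  FTF...

..FT.T
...F..
..F...
.F....
FTF...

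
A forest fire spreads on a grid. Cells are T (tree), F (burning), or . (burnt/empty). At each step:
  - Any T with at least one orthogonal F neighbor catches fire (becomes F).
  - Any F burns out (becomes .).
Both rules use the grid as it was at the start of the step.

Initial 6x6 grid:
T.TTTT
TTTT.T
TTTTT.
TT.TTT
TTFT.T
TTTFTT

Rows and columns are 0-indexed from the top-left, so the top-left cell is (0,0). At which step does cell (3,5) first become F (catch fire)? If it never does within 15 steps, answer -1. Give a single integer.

Step 1: cell (3,5)='T' (+4 fires, +2 burnt)
Step 2: cell (3,5)='T' (+5 fires, +4 burnt)
Step 3: cell (3,5)='T' (+6 fires, +5 burnt)
Step 4: cell (3,5)='F' (+6 fires, +6 burnt)
  -> target ignites at step 4
Step 5: cell (3,5)='.' (+3 fires, +6 burnt)
Step 6: cell (3,5)='.' (+3 fires, +3 burnt)
Step 7: cell (3,5)='.' (+1 fires, +3 burnt)
Step 8: cell (3,5)='.' (+1 fires, +1 burnt)
Step 9: cell (3,5)='.' (+0 fires, +1 burnt)
  fire out at step 9

4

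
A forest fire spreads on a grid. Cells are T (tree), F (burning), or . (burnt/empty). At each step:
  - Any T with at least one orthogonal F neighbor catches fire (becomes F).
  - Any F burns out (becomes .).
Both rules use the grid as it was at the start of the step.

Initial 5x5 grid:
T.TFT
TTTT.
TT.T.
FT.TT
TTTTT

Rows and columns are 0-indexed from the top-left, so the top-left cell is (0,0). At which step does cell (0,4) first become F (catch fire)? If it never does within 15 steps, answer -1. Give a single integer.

Step 1: cell (0,4)='F' (+6 fires, +2 burnt)
  -> target ignites at step 1
Step 2: cell (0,4)='.' (+5 fires, +6 burnt)
Step 3: cell (0,4)='.' (+4 fires, +5 burnt)
Step 4: cell (0,4)='.' (+2 fires, +4 burnt)
Step 5: cell (0,4)='.' (+1 fires, +2 burnt)
Step 6: cell (0,4)='.' (+0 fires, +1 burnt)
  fire out at step 6

1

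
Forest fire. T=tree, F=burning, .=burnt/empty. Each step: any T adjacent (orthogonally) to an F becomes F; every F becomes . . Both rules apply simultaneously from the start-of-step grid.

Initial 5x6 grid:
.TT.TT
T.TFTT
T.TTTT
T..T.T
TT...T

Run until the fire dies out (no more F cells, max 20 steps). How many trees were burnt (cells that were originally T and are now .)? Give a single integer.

Step 1: +3 fires, +1 burnt (F count now 3)
Step 2: +6 fires, +3 burnt (F count now 6)
Step 3: +3 fires, +6 burnt (F count now 3)
Step 4: +1 fires, +3 burnt (F count now 1)
Step 5: +1 fires, +1 burnt (F count now 1)
Step 6: +0 fires, +1 burnt (F count now 0)
Fire out after step 6
Initially T: 19, now '.': 25
Total burnt (originally-T cells now '.'): 14

Answer: 14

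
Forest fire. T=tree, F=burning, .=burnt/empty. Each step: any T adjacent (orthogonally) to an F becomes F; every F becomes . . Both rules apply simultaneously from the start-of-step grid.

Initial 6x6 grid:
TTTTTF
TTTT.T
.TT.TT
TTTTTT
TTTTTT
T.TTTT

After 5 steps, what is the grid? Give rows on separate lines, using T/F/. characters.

Step 1: 2 trees catch fire, 1 burn out
  TTTTF.
  TTTT.F
  .TT.TT
  TTTTTT
  TTTTTT
  T.TTTT
Step 2: 2 trees catch fire, 2 burn out
  TTTF..
  TTTT..
  .TT.TF
  TTTTTT
  TTTTTT
  T.TTTT
Step 3: 4 trees catch fire, 2 burn out
  TTF...
  TTTF..
  .TT.F.
  TTTTTF
  TTTTTT
  T.TTTT
Step 4: 4 trees catch fire, 4 burn out
  TF....
  TTF...
  .TT...
  TTTTF.
  TTTTTF
  T.TTTT
Step 5: 6 trees catch fire, 4 burn out
  F.....
  TF....
  .TF...
  TTTF..
  TTTTF.
  T.TTTF

F.....
TF....
.TF...
TTTF..
TTTTF.
T.TTTF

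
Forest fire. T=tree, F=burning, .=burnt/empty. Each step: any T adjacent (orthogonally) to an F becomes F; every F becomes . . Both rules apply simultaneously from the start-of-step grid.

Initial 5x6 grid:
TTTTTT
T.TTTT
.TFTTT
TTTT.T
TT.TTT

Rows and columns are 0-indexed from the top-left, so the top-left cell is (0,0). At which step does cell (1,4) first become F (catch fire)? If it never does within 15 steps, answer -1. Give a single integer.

Step 1: cell (1,4)='T' (+4 fires, +1 burnt)
Step 2: cell (1,4)='T' (+5 fires, +4 burnt)
Step 3: cell (1,4)='F' (+7 fires, +5 burnt)
  -> target ignites at step 3
Step 4: cell (1,4)='.' (+6 fires, +7 burnt)
Step 5: cell (1,4)='.' (+3 fires, +6 burnt)
Step 6: cell (1,4)='.' (+0 fires, +3 burnt)
  fire out at step 6

3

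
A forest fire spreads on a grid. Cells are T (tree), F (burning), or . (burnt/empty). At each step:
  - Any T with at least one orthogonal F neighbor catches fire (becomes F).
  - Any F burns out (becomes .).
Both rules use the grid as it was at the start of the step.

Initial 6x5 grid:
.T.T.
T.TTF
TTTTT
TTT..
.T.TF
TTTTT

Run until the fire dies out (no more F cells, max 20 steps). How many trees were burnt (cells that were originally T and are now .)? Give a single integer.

Step 1: +4 fires, +2 burnt (F count now 4)
Step 2: +4 fires, +4 burnt (F count now 4)
Step 3: +2 fires, +4 burnt (F count now 2)
Step 4: +3 fires, +2 burnt (F count now 3)
Step 5: +4 fires, +3 burnt (F count now 4)
Step 6: +2 fires, +4 burnt (F count now 2)
Step 7: +0 fires, +2 burnt (F count now 0)
Fire out after step 7
Initially T: 20, now '.': 29
Total burnt (originally-T cells now '.'): 19

Answer: 19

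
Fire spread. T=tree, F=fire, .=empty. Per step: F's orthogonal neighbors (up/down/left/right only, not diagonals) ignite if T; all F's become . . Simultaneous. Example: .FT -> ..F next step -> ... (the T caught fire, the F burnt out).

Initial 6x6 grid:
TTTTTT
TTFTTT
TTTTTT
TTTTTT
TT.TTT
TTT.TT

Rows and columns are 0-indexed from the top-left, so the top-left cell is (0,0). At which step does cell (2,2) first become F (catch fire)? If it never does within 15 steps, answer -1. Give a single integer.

Step 1: cell (2,2)='F' (+4 fires, +1 burnt)
  -> target ignites at step 1
Step 2: cell (2,2)='.' (+7 fires, +4 burnt)
Step 3: cell (2,2)='.' (+7 fires, +7 burnt)
Step 4: cell (2,2)='.' (+6 fires, +7 burnt)
Step 5: cell (2,2)='.' (+4 fires, +6 burnt)
Step 6: cell (2,2)='.' (+4 fires, +4 burnt)
Step 7: cell (2,2)='.' (+1 fires, +4 burnt)
Step 8: cell (2,2)='.' (+0 fires, +1 burnt)
  fire out at step 8

1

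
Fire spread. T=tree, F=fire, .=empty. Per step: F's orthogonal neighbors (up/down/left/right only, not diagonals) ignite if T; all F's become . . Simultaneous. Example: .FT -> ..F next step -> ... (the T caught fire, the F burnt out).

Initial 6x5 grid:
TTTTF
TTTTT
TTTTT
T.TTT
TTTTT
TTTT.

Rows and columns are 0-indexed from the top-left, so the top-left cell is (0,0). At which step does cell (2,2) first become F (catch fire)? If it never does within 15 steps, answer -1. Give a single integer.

Step 1: cell (2,2)='T' (+2 fires, +1 burnt)
Step 2: cell (2,2)='T' (+3 fires, +2 burnt)
Step 3: cell (2,2)='T' (+4 fires, +3 burnt)
Step 4: cell (2,2)='F' (+5 fires, +4 burnt)
  -> target ignites at step 4
Step 5: cell (2,2)='.' (+4 fires, +5 burnt)
Step 6: cell (2,2)='.' (+3 fires, +4 burnt)
Step 7: cell (2,2)='.' (+3 fires, +3 burnt)
Step 8: cell (2,2)='.' (+2 fires, +3 burnt)
Step 9: cell (2,2)='.' (+1 fires, +2 burnt)
Step 10: cell (2,2)='.' (+0 fires, +1 burnt)
  fire out at step 10

4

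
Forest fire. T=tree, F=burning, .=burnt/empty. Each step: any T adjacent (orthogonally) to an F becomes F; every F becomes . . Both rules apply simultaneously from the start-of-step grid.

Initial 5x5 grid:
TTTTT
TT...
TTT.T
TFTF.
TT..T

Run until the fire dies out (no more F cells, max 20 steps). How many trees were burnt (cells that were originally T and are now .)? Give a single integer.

Answer: 14

Derivation:
Step 1: +4 fires, +2 burnt (F count now 4)
Step 2: +4 fires, +4 burnt (F count now 4)
Step 3: +2 fires, +4 burnt (F count now 2)
Step 4: +2 fires, +2 burnt (F count now 2)
Step 5: +1 fires, +2 burnt (F count now 1)
Step 6: +1 fires, +1 burnt (F count now 1)
Step 7: +0 fires, +1 burnt (F count now 0)
Fire out after step 7
Initially T: 16, now '.': 23
Total burnt (originally-T cells now '.'): 14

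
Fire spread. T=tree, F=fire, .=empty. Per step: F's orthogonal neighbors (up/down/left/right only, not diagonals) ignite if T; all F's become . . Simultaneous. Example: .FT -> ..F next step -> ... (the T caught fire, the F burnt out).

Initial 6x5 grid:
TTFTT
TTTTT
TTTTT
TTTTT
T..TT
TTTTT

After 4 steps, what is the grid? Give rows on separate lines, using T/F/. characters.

Step 1: 3 trees catch fire, 1 burn out
  TF.FT
  TTFTT
  TTTTT
  TTTTT
  T..TT
  TTTTT
Step 2: 5 trees catch fire, 3 burn out
  F...F
  TF.FT
  TTFTT
  TTTTT
  T..TT
  TTTTT
Step 3: 5 trees catch fire, 5 burn out
  .....
  F...F
  TF.FT
  TTFTT
  T..TT
  TTTTT
Step 4: 4 trees catch fire, 5 burn out
  .....
  .....
  F...F
  TF.FT
  T..TT
  TTTTT

.....
.....
F...F
TF.FT
T..TT
TTTTT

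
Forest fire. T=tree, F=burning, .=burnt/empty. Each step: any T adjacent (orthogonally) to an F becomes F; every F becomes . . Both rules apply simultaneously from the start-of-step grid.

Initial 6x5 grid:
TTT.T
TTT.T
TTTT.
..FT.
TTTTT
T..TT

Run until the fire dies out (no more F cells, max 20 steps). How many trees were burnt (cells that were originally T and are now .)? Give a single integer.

Answer: 19

Derivation:
Step 1: +3 fires, +1 burnt (F count now 3)
Step 2: +5 fires, +3 burnt (F count now 5)
Step 3: +6 fires, +5 burnt (F count now 6)
Step 4: +4 fires, +6 burnt (F count now 4)
Step 5: +1 fires, +4 burnt (F count now 1)
Step 6: +0 fires, +1 burnt (F count now 0)
Fire out after step 6
Initially T: 21, now '.': 28
Total burnt (originally-T cells now '.'): 19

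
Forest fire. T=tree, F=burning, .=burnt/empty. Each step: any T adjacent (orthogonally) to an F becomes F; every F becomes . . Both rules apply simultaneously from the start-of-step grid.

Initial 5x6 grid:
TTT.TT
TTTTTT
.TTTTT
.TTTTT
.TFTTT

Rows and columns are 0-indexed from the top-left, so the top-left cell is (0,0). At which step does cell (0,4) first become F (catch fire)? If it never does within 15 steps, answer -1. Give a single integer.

Step 1: cell (0,4)='T' (+3 fires, +1 burnt)
Step 2: cell (0,4)='T' (+4 fires, +3 burnt)
Step 3: cell (0,4)='T' (+5 fires, +4 burnt)
Step 4: cell (0,4)='T' (+5 fires, +5 burnt)
Step 5: cell (0,4)='T' (+4 fires, +5 burnt)
Step 6: cell (0,4)='F' (+3 fires, +4 burnt)
  -> target ignites at step 6
Step 7: cell (0,4)='.' (+1 fires, +3 burnt)
Step 8: cell (0,4)='.' (+0 fires, +1 burnt)
  fire out at step 8

6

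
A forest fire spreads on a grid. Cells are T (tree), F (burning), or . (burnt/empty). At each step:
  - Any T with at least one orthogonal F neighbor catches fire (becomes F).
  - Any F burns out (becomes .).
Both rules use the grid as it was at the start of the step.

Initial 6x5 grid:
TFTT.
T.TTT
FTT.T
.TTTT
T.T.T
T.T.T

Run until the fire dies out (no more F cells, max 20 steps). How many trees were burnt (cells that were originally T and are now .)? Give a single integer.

Answer: 18

Derivation:
Step 1: +4 fires, +2 burnt (F count now 4)
Step 2: +4 fires, +4 burnt (F count now 4)
Step 3: +2 fires, +4 burnt (F count now 2)
Step 4: +3 fires, +2 burnt (F count now 3)
Step 5: +3 fires, +3 burnt (F count now 3)
Step 6: +1 fires, +3 burnt (F count now 1)
Step 7: +1 fires, +1 burnt (F count now 1)
Step 8: +0 fires, +1 burnt (F count now 0)
Fire out after step 8
Initially T: 20, now '.': 28
Total burnt (originally-T cells now '.'): 18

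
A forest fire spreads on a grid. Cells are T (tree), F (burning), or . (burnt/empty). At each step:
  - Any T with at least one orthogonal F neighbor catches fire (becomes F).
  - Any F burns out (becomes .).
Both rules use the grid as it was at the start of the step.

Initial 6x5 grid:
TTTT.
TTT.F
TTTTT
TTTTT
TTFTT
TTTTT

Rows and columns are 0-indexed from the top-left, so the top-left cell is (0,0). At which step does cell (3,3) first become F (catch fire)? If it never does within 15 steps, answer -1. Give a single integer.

Step 1: cell (3,3)='T' (+5 fires, +2 burnt)
Step 2: cell (3,3)='F' (+9 fires, +5 burnt)
  -> target ignites at step 2
Step 3: cell (3,3)='.' (+5 fires, +9 burnt)
Step 4: cell (3,3)='.' (+3 fires, +5 burnt)
Step 5: cell (3,3)='.' (+3 fires, +3 burnt)
Step 6: cell (3,3)='.' (+1 fires, +3 burnt)
Step 7: cell (3,3)='.' (+0 fires, +1 burnt)
  fire out at step 7

2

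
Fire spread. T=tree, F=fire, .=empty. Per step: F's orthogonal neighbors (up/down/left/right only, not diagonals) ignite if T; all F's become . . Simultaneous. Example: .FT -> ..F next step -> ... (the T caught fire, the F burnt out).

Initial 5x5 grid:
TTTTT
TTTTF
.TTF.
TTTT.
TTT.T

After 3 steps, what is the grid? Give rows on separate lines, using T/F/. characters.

Step 1: 4 trees catch fire, 2 burn out
  TTTTF
  TTTF.
  .TF..
  TTTF.
  TTT.T
Step 2: 4 trees catch fire, 4 burn out
  TTTF.
  TTF..
  .F...
  TTF..
  TTT.T
Step 3: 4 trees catch fire, 4 burn out
  TTF..
  TF...
  .....
  TF...
  TTF.T

TTF..
TF...
.....
TF...
TTF.T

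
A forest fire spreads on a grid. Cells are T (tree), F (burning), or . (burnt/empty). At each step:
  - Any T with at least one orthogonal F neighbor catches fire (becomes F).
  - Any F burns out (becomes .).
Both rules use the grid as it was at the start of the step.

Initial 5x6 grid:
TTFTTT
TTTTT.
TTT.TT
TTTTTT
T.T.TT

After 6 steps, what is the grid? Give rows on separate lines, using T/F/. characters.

Step 1: 3 trees catch fire, 1 burn out
  TF.FTT
  TTFTT.
  TTT.TT
  TTTTTT
  T.T.TT
Step 2: 5 trees catch fire, 3 burn out
  F...FT
  TF.FT.
  TTF.TT
  TTTTTT
  T.T.TT
Step 3: 5 trees catch fire, 5 burn out
  .....F
  F...F.
  TF..TT
  TTFTTT
  T.T.TT
Step 4: 5 trees catch fire, 5 burn out
  ......
  ......
  F...FT
  TF.FTT
  T.F.TT
Step 5: 3 trees catch fire, 5 burn out
  ......
  ......
  .....F
  F...FT
  T...TT
Step 6: 3 trees catch fire, 3 burn out
  ......
  ......
  ......
  .....F
  F...FT

......
......
......
.....F
F...FT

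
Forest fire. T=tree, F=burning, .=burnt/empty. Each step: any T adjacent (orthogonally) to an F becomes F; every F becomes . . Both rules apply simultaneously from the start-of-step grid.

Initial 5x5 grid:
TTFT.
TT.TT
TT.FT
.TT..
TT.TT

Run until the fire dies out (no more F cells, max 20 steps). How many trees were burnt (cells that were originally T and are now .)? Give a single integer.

Step 1: +4 fires, +2 burnt (F count now 4)
Step 2: +3 fires, +4 burnt (F count now 3)
Step 3: +2 fires, +3 burnt (F count now 2)
Step 4: +2 fires, +2 burnt (F count now 2)
Step 5: +2 fires, +2 burnt (F count now 2)
Step 6: +1 fires, +2 burnt (F count now 1)
Step 7: +0 fires, +1 burnt (F count now 0)
Fire out after step 7
Initially T: 16, now '.': 23
Total burnt (originally-T cells now '.'): 14

Answer: 14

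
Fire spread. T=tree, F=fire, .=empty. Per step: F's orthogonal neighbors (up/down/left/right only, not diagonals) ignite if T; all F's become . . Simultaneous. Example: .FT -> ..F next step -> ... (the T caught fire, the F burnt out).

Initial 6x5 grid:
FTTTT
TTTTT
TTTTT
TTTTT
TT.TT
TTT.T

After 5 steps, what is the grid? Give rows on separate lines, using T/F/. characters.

Step 1: 2 trees catch fire, 1 burn out
  .FTTT
  FTTTT
  TTTTT
  TTTTT
  TT.TT
  TTT.T
Step 2: 3 trees catch fire, 2 burn out
  ..FTT
  .FTTT
  FTTTT
  TTTTT
  TT.TT
  TTT.T
Step 3: 4 trees catch fire, 3 burn out
  ...FT
  ..FTT
  .FTTT
  FTTTT
  TT.TT
  TTT.T
Step 4: 5 trees catch fire, 4 burn out
  ....F
  ...FT
  ..FTT
  .FTTT
  FT.TT
  TTT.T
Step 5: 5 trees catch fire, 5 burn out
  .....
  ....F
  ...FT
  ..FTT
  .F.TT
  FTT.T

.....
....F
...FT
..FTT
.F.TT
FTT.T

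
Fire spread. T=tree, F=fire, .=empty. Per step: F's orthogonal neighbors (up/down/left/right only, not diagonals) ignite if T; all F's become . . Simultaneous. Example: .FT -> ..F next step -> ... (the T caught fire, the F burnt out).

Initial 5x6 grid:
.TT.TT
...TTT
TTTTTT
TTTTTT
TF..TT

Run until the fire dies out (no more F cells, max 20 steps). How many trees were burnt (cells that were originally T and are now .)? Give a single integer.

Answer: 20

Derivation:
Step 1: +2 fires, +1 burnt (F count now 2)
Step 2: +3 fires, +2 burnt (F count now 3)
Step 3: +3 fires, +3 burnt (F count now 3)
Step 4: +2 fires, +3 burnt (F count now 2)
Step 5: +4 fires, +2 burnt (F count now 4)
Step 6: +3 fires, +4 burnt (F count now 3)
Step 7: +2 fires, +3 burnt (F count now 2)
Step 8: +1 fires, +2 burnt (F count now 1)
Step 9: +0 fires, +1 burnt (F count now 0)
Fire out after step 9
Initially T: 22, now '.': 28
Total burnt (originally-T cells now '.'): 20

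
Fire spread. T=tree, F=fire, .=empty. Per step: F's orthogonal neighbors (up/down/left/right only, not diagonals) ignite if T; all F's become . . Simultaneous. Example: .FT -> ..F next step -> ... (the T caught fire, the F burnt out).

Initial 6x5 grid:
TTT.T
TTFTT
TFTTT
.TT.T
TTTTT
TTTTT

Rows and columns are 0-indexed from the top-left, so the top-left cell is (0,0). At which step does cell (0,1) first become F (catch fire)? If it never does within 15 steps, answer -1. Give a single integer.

Step 1: cell (0,1)='T' (+6 fires, +2 burnt)
Step 2: cell (0,1)='F' (+6 fires, +6 burnt)
  -> target ignites at step 2
Step 3: cell (0,1)='.' (+6 fires, +6 burnt)
Step 4: cell (0,1)='.' (+4 fires, +6 burnt)
Step 5: cell (0,1)='.' (+2 fires, +4 burnt)
Step 6: cell (0,1)='.' (+1 fires, +2 burnt)
Step 7: cell (0,1)='.' (+0 fires, +1 burnt)
  fire out at step 7

2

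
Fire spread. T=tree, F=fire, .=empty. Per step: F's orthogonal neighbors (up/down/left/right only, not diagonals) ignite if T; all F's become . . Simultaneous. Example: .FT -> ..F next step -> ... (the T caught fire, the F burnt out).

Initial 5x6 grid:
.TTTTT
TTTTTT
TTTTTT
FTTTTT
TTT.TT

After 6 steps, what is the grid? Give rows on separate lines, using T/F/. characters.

Step 1: 3 trees catch fire, 1 burn out
  .TTTTT
  TTTTTT
  FTTTTT
  .FTTTT
  FTT.TT
Step 2: 4 trees catch fire, 3 burn out
  .TTTTT
  FTTTTT
  .FTTTT
  ..FTTT
  .FT.TT
Step 3: 4 trees catch fire, 4 burn out
  .TTTTT
  .FTTTT
  ..FTTT
  ...FTT
  ..F.TT
Step 4: 4 trees catch fire, 4 burn out
  .FTTTT
  ..FTTT
  ...FTT
  ....FT
  ....TT
Step 5: 5 trees catch fire, 4 burn out
  ..FTTT
  ...FTT
  ....FT
  .....F
  ....FT
Step 6: 4 trees catch fire, 5 burn out
  ...FTT
  ....FT
  .....F
  ......
  .....F

...FTT
....FT
.....F
......
.....F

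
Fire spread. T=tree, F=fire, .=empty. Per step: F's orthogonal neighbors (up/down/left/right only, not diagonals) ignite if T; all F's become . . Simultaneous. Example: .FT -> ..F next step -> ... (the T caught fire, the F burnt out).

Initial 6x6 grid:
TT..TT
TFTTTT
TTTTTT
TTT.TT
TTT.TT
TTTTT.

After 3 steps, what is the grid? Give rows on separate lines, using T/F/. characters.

Step 1: 4 trees catch fire, 1 burn out
  TF..TT
  F.FTTT
  TFTTTT
  TTT.TT
  TTT.TT
  TTTTT.
Step 2: 5 trees catch fire, 4 burn out
  F...TT
  ...FTT
  F.FTTT
  TFT.TT
  TTT.TT
  TTTTT.
Step 3: 5 trees catch fire, 5 burn out
  ....TT
  ....FT
  ...FTT
  F.F.TT
  TFT.TT
  TTTTT.

....TT
....FT
...FTT
F.F.TT
TFT.TT
TTTTT.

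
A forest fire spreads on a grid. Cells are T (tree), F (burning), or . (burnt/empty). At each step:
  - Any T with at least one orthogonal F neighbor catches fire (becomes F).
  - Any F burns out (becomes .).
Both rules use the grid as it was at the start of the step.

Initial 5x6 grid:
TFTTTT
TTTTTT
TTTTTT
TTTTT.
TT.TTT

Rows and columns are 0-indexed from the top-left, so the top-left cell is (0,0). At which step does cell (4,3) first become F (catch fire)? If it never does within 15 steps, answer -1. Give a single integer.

Step 1: cell (4,3)='T' (+3 fires, +1 burnt)
Step 2: cell (4,3)='T' (+4 fires, +3 burnt)
Step 3: cell (4,3)='T' (+5 fires, +4 burnt)
Step 4: cell (4,3)='T' (+6 fires, +5 burnt)
Step 5: cell (4,3)='T' (+4 fires, +6 burnt)
Step 6: cell (4,3)='F' (+3 fires, +4 burnt)
  -> target ignites at step 6
Step 7: cell (4,3)='.' (+1 fires, +3 burnt)
Step 8: cell (4,3)='.' (+1 fires, +1 burnt)
Step 9: cell (4,3)='.' (+0 fires, +1 burnt)
  fire out at step 9

6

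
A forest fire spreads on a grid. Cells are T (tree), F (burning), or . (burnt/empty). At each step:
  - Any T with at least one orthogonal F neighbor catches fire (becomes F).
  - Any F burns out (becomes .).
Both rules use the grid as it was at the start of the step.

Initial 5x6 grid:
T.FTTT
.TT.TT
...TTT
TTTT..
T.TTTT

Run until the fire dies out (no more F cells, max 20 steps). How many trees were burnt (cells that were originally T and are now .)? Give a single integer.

Step 1: +2 fires, +1 burnt (F count now 2)
Step 2: +2 fires, +2 burnt (F count now 2)
Step 3: +2 fires, +2 burnt (F count now 2)
Step 4: +2 fires, +2 burnt (F count now 2)
Step 5: +2 fires, +2 burnt (F count now 2)
Step 6: +1 fires, +2 burnt (F count now 1)
Step 7: +2 fires, +1 burnt (F count now 2)
Step 8: +3 fires, +2 burnt (F count now 3)
Step 9: +2 fires, +3 burnt (F count now 2)
Step 10: +1 fires, +2 burnt (F count now 1)
Step 11: +0 fires, +1 burnt (F count now 0)
Fire out after step 11
Initially T: 20, now '.': 29
Total burnt (originally-T cells now '.'): 19

Answer: 19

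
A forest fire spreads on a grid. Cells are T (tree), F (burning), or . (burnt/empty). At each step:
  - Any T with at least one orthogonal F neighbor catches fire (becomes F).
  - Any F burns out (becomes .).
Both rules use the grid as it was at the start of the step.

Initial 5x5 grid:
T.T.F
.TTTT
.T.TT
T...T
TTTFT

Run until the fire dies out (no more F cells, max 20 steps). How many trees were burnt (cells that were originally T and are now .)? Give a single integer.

Answer: 14

Derivation:
Step 1: +3 fires, +2 burnt (F count now 3)
Step 2: +4 fires, +3 burnt (F count now 4)
Step 3: +3 fires, +4 burnt (F count now 3)
Step 4: +3 fires, +3 burnt (F count now 3)
Step 5: +1 fires, +3 burnt (F count now 1)
Step 6: +0 fires, +1 burnt (F count now 0)
Fire out after step 6
Initially T: 15, now '.': 24
Total burnt (originally-T cells now '.'): 14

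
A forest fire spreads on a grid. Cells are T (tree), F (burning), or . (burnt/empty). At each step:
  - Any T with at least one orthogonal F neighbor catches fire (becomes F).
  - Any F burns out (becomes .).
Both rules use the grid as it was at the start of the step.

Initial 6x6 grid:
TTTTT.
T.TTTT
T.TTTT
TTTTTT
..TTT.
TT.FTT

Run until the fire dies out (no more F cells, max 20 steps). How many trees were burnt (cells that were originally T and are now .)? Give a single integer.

Answer: 26

Derivation:
Step 1: +2 fires, +1 burnt (F count now 2)
Step 2: +4 fires, +2 burnt (F count now 4)
Step 3: +3 fires, +4 burnt (F count now 3)
Step 4: +5 fires, +3 burnt (F count now 5)
Step 5: +5 fires, +5 burnt (F count now 5)
Step 6: +4 fires, +5 burnt (F count now 4)
Step 7: +2 fires, +4 burnt (F count now 2)
Step 8: +1 fires, +2 burnt (F count now 1)
Step 9: +0 fires, +1 burnt (F count now 0)
Fire out after step 9
Initially T: 28, now '.': 34
Total burnt (originally-T cells now '.'): 26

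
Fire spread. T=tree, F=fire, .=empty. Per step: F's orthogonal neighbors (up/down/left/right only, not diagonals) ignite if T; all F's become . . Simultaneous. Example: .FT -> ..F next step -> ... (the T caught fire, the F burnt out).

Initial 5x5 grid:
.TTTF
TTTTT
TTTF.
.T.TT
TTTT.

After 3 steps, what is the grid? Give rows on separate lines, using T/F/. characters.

Step 1: 5 trees catch fire, 2 burn out
  .TTF.
  TTTFF
  TTF..
  .T.FT
  TTTT.
Step 2: 5 trees catch fire, 5 burn out
  .TF..
  TTF..
  TF...
  .T..F
  TTTF.
Step 3: 5 trees catch fire, 5 burn out
  .F...
  TF...
  F....
  .F...
  TTF..

.F...
TF...
F....
.F...
TTF..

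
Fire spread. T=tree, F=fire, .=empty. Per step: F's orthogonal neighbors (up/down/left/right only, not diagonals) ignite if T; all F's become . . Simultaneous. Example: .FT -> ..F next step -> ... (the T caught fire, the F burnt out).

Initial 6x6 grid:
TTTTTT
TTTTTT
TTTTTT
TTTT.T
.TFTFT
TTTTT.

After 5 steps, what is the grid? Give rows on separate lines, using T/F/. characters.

Step 1: 6 trees catch fire, 2 burn out
  TTTTTT
  TTTTTT
  TTTTTT
  TTFT.T
  .F.F.F
  TTFTF.
Step 2: 6 trees catch fire, 6 burn out
  TTTTTT
  TTTTTT
  TTFTTT
  TF.F.F
  ......
  TF.F..
Step 3: 6 trees catch fire, 6 burn out
  TTTTTT
  TTFTTT
  TF.FTF
  F.....
  ......
  F.....
Step 4: 6 trees catch fire, 6 burn out
  TTFTTT
  TF.FTF
  F...F.
  ......
  ......
  ......
Step 5: 5 trees catch fire, 6 burn out
  TF.FTF
  F...F.
  ......
  ......
  ......
  ......

TF.FTF
F...F.
......
......
......
......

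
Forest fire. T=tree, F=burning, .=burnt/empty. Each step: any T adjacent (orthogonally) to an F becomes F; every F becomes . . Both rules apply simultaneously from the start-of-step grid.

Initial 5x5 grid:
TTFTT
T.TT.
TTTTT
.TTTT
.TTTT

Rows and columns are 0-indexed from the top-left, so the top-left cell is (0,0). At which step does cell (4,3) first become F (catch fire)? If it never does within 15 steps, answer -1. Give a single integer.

Step 1: cell (4,3)='T' (+3 fires, +1 burnt)
Step 2: cell (4,3)='T' (+4 fires, +3 burnt)
Step 3: cell (4,3)='T' (+4 fires, +4 burnt)
Step 4: cell (4,3)='T' (+5 fires, +4 burnt)
Step 5: cell (4,3)='F' (+3 fires, +5 burnt)
  -> target ignites at step 5
Step 6: cell (4,3)='.' (+1 fires, +3 burnt)
Step 7: cell (4,3)='.' (+0 fires, +1 burnt)
  fire out at step 7

5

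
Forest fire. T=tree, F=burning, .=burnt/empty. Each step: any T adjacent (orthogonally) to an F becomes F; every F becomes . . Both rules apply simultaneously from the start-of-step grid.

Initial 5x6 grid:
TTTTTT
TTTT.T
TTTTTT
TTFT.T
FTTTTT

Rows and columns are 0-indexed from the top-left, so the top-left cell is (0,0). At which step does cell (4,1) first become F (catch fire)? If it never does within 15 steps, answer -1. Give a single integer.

Step 1: cell (4,1)='F' (+6 fires, +2 burnt)
  -> target ignites at step 1
Step 2: cell (4,1)='.' (+5 fires, +6 burnt)
Step 3: cell (4,1)='.' (+6 fires, +5 burnt)
Step 4: cell (4,1)='.' (+5 fires, +6 burnt)
Step 5: cell (4,1)='.' (+3 fires, +5 burnt)
Step 6: cell (4,1)='.' (+1 fires, +3 burnt)
Step 7: cell (4,1)='.' (+0 fires, +1 burnt)
  fire out at step 7

1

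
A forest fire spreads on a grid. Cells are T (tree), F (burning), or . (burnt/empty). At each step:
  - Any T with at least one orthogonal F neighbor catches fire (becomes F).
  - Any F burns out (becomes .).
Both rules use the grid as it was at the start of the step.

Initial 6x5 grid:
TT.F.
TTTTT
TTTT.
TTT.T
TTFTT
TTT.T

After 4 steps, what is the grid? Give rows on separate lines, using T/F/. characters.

Step 1: 5 trees catch fire, 2 burn out
  TT...
  TTTFT
  TTTT.
  TTF.T
  TF.FT
  TTF.T
Step 2: 8 trees catch fire, 5 burn out
  TT...
  TTF.F
  TTFF.
  TF..T
  F...F
  TF..T
Step 3: 6 trees catch fire, 8 burn out
  TT...
  TF...
  TF...
  F...F
  .....
  F...F
Step 4: 3 trees catch fire, 6 burn out
  TF...
  F....
  F....
  .....
  .....
  .....

TF...
F....
F....
.....
.....
.....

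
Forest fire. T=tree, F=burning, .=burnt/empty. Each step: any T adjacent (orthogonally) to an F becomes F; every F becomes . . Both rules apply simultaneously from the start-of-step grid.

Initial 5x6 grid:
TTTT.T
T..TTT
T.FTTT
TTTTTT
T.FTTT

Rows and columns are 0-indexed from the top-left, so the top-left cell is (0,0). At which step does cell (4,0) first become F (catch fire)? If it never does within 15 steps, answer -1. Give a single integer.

Step 1: cell (4,0)='T' (+3 fires, +2 burnt)
Step 2: cell (4,0)='T' (+5 fires, +3 burnt)
Step 3: cell (4,0)='T' (+6 fires, +5 burnt)
Step 4: cell (4,0)='F' (+5 fires, +6 burnt)
  -> target ignites at step 4
Step 5: cell (4,0)='.' (+3 fires, +5 burnt)
Step 6: cell (4,0)='.' (+1 fires, +3 burnt)
Step 7: cell (4,0)='.' (+0 fires, +1 burnt)
  fire out at step 7

4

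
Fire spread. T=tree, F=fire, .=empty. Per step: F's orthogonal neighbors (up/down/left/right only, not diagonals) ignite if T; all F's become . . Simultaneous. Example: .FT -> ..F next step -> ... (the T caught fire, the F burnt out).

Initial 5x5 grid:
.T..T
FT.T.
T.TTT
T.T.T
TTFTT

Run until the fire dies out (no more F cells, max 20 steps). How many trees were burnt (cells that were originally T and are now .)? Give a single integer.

Answer: 14

Derivation:
Step 1: +5 fires, +2 burnt (F count now 5)
Step 2: +5 fires, +5 burnt (F count now 5)
Step 3: +2 fires, +5 burnt (F count now 2)
Step 4: +2 fires, +2 burnt (F count now 2)
Step 5: +0 fires, +2 burnt (F count now 0)
Fire out after step 5
Initially T: 15, now '.': 24
Total burnt (originally-T cells now '.'): 14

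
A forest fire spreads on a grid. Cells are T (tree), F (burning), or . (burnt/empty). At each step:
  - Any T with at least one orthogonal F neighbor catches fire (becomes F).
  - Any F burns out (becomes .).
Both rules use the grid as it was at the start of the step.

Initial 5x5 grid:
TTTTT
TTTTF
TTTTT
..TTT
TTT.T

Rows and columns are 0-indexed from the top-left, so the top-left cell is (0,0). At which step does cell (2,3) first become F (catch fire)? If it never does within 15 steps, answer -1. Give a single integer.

Step 1: cell (2,3)='T' (+3 fires, +1 burnt)
Step 2: cell (2,3)='F' (+4 fires, +3 burnt)
  -> target ignites at step 2
Step 3: cell (2,3)='.' (+5 fires, +4 burnt)
Step 4: cell (2,3)='.' (+4 fires, +5 burnt)
Step 5: cell (2,3)='.' (+3 fires, +4 burnt)
Step 6: cell (2,3)='.' (+1 fires, +3 burnt)
Step 7: cell (2,3)='.' (+1 fires, +1 burnt)
Step 8: cell (2,3)='.' (+0 fires, +1 burnt)
  fire out at step 8

2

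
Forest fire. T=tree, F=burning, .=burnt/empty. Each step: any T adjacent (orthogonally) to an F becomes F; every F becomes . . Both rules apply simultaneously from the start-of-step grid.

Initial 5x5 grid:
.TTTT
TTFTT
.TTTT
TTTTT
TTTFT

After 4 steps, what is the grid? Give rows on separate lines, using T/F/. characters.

Step 1: 7 trees catch fire, 2 burn out
  .TFTT
  TF.FT
  .TFTT
  TTTFT
  TTF.F
Step 2: 9 trees catch fire, 7 burn out
  .F.FT
  F...F
  .F.FT
  TTF.F
  TF...
Step 3: 4 trees catch fire, 9 burn out
  ....F
  .....
  ....F
  TF...
  F....
Step 4: 1 trees catch fire, 4 burn out
  .....
  .....
  .....
  F....
  .....

.....
.....
.....
F....
.....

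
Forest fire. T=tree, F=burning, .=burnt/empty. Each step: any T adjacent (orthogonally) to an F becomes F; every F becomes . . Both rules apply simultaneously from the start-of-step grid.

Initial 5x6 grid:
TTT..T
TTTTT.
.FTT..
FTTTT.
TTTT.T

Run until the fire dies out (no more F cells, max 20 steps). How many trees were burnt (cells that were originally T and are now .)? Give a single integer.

Step 1: +4 fires, +2 burnt (F count now 4)
Step 2: +6 fires, +4 burnt (F count now 6)
Step 3: +5 fires, +6 burnt (F count now 5)
Step 4: +3 fires, +5 burnt (F count now 3)
Step 5: +0 fires, +3 burnt (F count now 0)
Fire out after step 5
Initially T: 20, now '.': 28
Total burnt (originally-T cells now '.'): 18

Answer: 18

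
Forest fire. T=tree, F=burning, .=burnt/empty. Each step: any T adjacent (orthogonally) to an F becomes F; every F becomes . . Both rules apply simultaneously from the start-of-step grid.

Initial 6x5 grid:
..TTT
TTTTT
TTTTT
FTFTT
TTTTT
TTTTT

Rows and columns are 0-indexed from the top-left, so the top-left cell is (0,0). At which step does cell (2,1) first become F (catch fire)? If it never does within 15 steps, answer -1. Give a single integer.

Step 1: cell (2,1)='T' (+6 fires, +2 burnt)
Step 2: cell (2,1)='F' (+9 fires, +6 burnt)
  -> target ignites at step 2
Step 3: cell (2,1)='.' (+7 fires, +9 burnt)
Step 4: cell (2,1)='.' (+3 fires, +7 burnt)
Step 5: cell (2,1)='.' (+1 fires, +3 burnt)
Step 6: cell (2,1)='.' (+0 fires, +1 burnt)
  fire out at step 6

2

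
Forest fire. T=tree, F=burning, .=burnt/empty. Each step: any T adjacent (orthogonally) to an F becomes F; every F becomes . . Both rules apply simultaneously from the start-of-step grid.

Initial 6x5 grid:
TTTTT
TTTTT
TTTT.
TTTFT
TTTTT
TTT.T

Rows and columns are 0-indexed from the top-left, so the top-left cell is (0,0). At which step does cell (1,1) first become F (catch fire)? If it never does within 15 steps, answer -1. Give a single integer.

Step 1: cell (1,1)='T' (+4 fires, +1 burnt)
Step 2: cell (1,1)='T' (+5 fires, +4 burnt)
Step 3: cell (1,1)='T' (+8 fires, +5 burnt)
Step 4: cell (1,1)='F' (+6 fires, +8 burnt)
  -> target ignites at step 4
Step 5: cell (1,1)='.' (+3 fires, +6 burnt)
Step 6: cell (1,1)='.' (+1 fires, +3 burnt)
Step 7: cell (1,1)='.' (+0 fires, +1 burnt)
  fire out at step 7

4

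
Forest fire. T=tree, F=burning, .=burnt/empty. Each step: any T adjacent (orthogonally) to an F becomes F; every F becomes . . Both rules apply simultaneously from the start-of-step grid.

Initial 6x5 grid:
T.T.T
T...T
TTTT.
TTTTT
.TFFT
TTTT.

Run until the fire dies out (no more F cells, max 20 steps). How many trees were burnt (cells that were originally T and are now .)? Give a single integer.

Step 1: +6 fires, +2 burnt (F count now 6)
Step 2: +5 fires, +6 burnt (F count now 5)
Step 3: +3 fires, +5 burnt (F count now 3)
Step 4: +1 fires, +3 burnt (F count now 1)
Step 5: +1 fires, +1 burnt (F count now 1)
Step 6: +1 fires, +1 burnt (F count now 1)
Step 7: +0 fires, +1 burnt (F count now 0)
Fire out after step 7
Initially T: 20, now '.': 27
Total burnt (originally-T cells now '.'): 17

Answer: 17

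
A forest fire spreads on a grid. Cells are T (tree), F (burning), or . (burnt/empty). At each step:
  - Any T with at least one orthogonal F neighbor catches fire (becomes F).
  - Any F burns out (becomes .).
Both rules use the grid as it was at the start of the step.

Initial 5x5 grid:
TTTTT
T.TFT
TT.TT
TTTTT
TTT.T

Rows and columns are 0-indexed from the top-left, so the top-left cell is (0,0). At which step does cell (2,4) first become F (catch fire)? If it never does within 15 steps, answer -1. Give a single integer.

Step 1: cell (2,4)='T' (+4 fires, +1 burnt)
Step 2: cell (2,4)='F' (+4 fires, +4 burnt)
  -> target ignites at step 2
Step 3: cell (2,4)='.' (+3 fires, +4 burnt)
Step 4: cell (2,4)='.' (+4 fires, +3 burnt)
Step 5: cell (2,4)='.' (+4 fires, +4 burnt)
Step 6: cell (2,4)='.' (+2 fires, +4 burnt)
Step 7: cell (2,4)='.' (+0 fires, +2 burnt)
  fire out at step 7

2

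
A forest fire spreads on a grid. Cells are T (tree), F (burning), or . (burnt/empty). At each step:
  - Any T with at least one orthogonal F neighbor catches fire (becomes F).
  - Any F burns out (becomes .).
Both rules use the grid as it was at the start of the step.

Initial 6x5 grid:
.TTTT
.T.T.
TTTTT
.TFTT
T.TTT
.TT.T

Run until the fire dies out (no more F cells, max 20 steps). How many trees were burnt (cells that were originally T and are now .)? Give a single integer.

Answer: 20

Derivation:
Step 1: +4 fires, +1 burnt (F count now 4)
Step 2: +5 fires, +4 burnt (F count now 5)
Step 3: +6 fires, +5 burnt (F count now 6)
Step 4: +3 fires, +6 burnt (F count now 3)
Step 5: +2 fires, +3 burnt (F count now 2)
Step 6: +0 fires, +2 burnt (F count now 0)
Fire out after step 6
Initially T: 21, now '.': 29
Total burnt (originally-T cells now '.'): 20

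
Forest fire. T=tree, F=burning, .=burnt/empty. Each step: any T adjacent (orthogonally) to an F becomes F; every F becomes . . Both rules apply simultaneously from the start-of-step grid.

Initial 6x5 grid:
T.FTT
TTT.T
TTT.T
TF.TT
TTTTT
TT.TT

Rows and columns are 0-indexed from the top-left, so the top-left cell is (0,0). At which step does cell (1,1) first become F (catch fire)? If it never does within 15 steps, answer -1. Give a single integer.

Step 1: cell (1,1)='T' (+5 fires, +2 burnt)
Step 2: cell (1,1)='F' (+7 fires, +5 burnt)
  -> target ignites at step 2
Step 3: cell (1,1)='.' (+4 fires, +7 burnt)
Step 4: cell (1,1)='.' (+5 fires, +4 burnt)
Step 5: cell (1,1)='.' (+2 fires, +5 burnt)
Step 6: cell (1,1)='.' (+0 fires, +2 burnt)
  fire out at step 6

2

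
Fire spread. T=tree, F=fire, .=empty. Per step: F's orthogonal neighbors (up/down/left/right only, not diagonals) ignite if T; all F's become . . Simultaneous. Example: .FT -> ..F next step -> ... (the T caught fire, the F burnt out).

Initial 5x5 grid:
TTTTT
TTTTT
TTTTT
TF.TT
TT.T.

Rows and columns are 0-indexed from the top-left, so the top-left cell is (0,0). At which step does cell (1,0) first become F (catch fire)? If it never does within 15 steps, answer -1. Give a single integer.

Step 1: cell (1,0)='T' (+3 fires, +1 burnt)
Step 2: cell (1,0)='T' (+4 fires, +3 burnt)
Step 3: cell (1,0)='F' (+4 fires, +4 burnt)
  -> target ignites at step 3
Step 4: cell (1,0)='.' (+5 fires, +4 burnt)
Step 5: cell (1,0)='.' (+4 fires, +5 burnt)
Step 6: cell (1,0)='.' (+1 fires, +4 burnt)
Step 7: cell (1,0)='.' (+0 fires, +1 burnt)
  fire out at step 7

3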